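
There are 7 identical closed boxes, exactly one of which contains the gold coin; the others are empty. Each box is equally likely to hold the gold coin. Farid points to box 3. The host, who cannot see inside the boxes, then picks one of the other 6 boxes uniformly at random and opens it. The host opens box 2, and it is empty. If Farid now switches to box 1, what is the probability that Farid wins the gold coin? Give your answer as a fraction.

1/6

Condition on the true location of the gold coin.
If it is in any of boxes 1, 3, 4, 5, 6, and 7 (prior 1/7 each): the host picks box 2 with probability 1/6 regardless, and it is not the prize; weight (1/7)·(1/6) = 1/42 each.
If it is in box 2 (prior 1/7): the host opened box 2, so this case is ruled out; weight (1/7)·0 = 0.
The weights sum to 1/7.
So P(the gold coin in box 1 | the host opened box 2) = (1/42) / (1/7) = 1/6.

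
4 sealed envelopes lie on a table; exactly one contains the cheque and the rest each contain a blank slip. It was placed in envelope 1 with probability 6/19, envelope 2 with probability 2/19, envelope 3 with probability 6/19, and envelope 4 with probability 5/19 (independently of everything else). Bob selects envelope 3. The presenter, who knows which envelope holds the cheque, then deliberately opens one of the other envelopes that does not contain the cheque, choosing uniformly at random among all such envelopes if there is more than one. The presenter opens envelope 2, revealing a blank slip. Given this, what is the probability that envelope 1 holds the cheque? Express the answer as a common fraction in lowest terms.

2/5

Apply Bayes' rule, conditioning on where the cheque actually is.
If it is in envelope 1 (prior 6/19): the presenter has 2 equally likely choices, so probability 1/2; weight (6/19)·(1/2) = 3/19.
If it is in envelope 2 (prior 2/19): the presenter opened envelope 2, so this case is ruled out; weight (2/19)·0 = 0.
If it is in envelope 3 (prior 6/19): the presenter has 3 equally likely choices, so probability 1/3; weight (6/19)·(1/3) = 2/19.
If it is in envelope 4 (prior 5/19): the presenter has 2 equally likely choices, so probability 1/2; weight (5/19)·(1/2) = 5/38.
The weights sum to 15/38.
So P(the cheque in envelope 1 | the presenter opened envelope 2) = (3/19) / (15/38) = 2/5.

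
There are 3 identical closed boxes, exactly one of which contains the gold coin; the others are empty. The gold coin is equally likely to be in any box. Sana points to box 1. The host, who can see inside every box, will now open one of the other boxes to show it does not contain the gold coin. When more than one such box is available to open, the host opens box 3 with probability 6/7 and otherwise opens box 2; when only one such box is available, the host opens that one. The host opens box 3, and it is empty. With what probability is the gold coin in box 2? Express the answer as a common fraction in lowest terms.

Consider each possible location of the gold coin in turn.
If it is in box 1 (prior 1/3): box 3 is available, opened with probability 6/7; weight (1/3)·(6/7) = 2/7.
If it is in box 2 (prior 1/3): only box 3 is available, probability 1; weight (1/3)·1 = 1/3.
If it is in box 3 (prior 1/3): the host opened box 3, so this case is ruled out; weight (1/3)·0 = 0.
The weights sum to 13/21.
So P(the gold coin in box 2 | the host opened box 3) = (1/3) / (13/21) = 7/13.

7/13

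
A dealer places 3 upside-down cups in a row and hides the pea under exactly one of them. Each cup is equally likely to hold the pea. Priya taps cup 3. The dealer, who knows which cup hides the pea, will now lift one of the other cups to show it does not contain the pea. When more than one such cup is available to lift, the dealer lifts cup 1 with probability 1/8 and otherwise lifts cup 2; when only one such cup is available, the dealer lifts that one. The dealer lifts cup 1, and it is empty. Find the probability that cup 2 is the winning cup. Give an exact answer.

8/9

Apply Bayes' rule, conditioning on where the pea actually is.
If it is under cup 1 (prior 1/3): the dealer opened cup 1, so this case is ruled out; weight (1/3)·0 = 0.
If it is under cup 2 (prior 1/3): only cup 1 is available, probability 1; weight (1/3)·1 = 1/3.
If it is under cup 3 (prior 1/3): cup 1 is available, opened with probability 1/8; weight (1/3)·(1/8) = 1/24.
The weights sum to 3/8.
So P(the pea under cup 2 | the dealer opened cup 1) = (1/3) / (3/8) = 8/9.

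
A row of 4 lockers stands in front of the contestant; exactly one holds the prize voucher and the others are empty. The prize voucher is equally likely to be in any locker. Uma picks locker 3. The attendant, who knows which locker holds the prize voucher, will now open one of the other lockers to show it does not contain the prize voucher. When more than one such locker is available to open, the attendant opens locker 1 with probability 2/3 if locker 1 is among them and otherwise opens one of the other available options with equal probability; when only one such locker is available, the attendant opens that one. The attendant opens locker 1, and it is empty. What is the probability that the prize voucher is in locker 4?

1/3

Apply Bayes' rule, conditioning on where the prize voucher actually is.
If it is in locker 1 (prior 1/4): the attendant opened locker 1, so this case is ruled out; weight (1/4)·0 = 0.
If it is in any of lockers 2, 3, and 4 (prior 1/4 each): locker 1 is available, opened with probability 2/3; weight (1/4)·(2/3) = 1/6 each.
The weights sum to 1/2.
So P(the prize voucher in locker 4 | the attendant opened locker 1) = (1/6) / (1/2) = 1/3.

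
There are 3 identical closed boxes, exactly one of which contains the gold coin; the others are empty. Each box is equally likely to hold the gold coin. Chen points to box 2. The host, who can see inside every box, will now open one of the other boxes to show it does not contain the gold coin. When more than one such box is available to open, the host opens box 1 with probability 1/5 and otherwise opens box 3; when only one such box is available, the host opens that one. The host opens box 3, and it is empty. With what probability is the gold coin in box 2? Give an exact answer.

4/9

Apply Bayes' rule, conditioning on where the gold coin actually is.
If it is in box 1 (prior 1/3): only box 3 is available, probability 1; weight (1/3)·1 = 1/3.
If it is in box 2 (prior 1/3): box 1 is available but not opened, probability 4/5; weight (1/3)·(4/5) = 4/15.
If it is in box 3 (prior 1/3): the host opened box 3, so this case is ruled out; weight (1/3)·0 = 0.
The weights sum to 3/5.
So P(the gold coin in box 2 | the host opened box 3) = (4/15) / (3/5) = 4/9.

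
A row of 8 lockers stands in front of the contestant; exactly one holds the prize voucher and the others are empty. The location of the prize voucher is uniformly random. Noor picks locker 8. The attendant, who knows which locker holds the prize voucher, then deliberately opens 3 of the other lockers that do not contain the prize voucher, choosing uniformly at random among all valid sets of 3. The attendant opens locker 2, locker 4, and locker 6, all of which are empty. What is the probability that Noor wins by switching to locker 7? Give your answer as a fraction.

7/32

Condition on the true location of the prize voucher.
If it is in any of lockers 1, 3, 5, and 7 (prior 1/8 each): the attendant has 20 equally likely choices, so probability 1/20; weight (1/8)·(1/20) = 1/160 each.
If it is in any of lockers 2, 4, and 6 (prior 1/8 each): that locker was opened and seen not to hold the prize — ruled out; weight (1/8)·0 = 0 each.
If it is in locker 8 (prior 1/8): the attendant has 35 equally likely choices, so probability 1/35; weight (1/8)·(1/35) = 1/280.
The weights sum to 1/35.
So P(the prize voucher in locker 7 | the attendant opened locker 2, locker 4, and locker 6) = (1/160) / (1/35) = 7/32.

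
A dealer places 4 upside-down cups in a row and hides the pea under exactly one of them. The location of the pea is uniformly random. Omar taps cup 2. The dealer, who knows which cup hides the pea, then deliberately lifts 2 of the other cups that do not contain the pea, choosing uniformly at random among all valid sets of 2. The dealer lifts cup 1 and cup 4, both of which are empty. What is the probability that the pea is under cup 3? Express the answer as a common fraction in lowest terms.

Condition on the true location of the pea.
If it is under either of cups 1 and 4 (prior 1/4 each): that cup was opened and seen not to hold the prize — ruled out; weight (1/4)·0 = 0 each.
If it is under cup 2 (prior 1/4): the dealer has 3 equally likely choices, so probability 1/3; weight (1/4)·(1/3) = 1/12.
If it is under cup 3 (prior 1/4): the dealer has no choice, probability 1; weight (1/4)·1 = 1/4.
The weights sum to 1/3.
So P(the pea under cup 3 | the dealer opened cup 1 and cup 4) = (1/4) / (1/3) = 3/4.

3/4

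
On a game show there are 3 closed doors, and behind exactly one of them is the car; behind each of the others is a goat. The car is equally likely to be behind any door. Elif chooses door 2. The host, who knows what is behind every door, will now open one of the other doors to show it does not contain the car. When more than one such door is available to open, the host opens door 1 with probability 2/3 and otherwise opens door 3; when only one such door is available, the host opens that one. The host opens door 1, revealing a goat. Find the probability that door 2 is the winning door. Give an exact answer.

Apply Bayes' rule, conditioning on where the car actually is.
If it is behind door 1 (prior 1/3): the host opened door 1, so this case is ruled out; weight (1/3)·0 = 0.
If it is behind door 2 (prior 1/3): door 1 is available, opened with probability 2/3; weight (1/3)·(2/3) = 2/9.
If it is behind door 3 (prior 1/3): only door 1 is available, probability 1; weight (1/3)·1 = 1/3.
The weights sum to 5/9.
So P(the car behind door 2 | the host opened door 1) = (2/9) / (5/9) = 2/5.

2/5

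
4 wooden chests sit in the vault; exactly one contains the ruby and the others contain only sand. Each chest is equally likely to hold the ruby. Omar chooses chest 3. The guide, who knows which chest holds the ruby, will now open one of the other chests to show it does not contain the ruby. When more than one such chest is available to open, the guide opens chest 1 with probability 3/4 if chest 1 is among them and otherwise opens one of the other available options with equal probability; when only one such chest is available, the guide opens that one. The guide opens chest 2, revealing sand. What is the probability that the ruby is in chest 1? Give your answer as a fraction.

Condition on the true location of the ruby.
If it is in chest 1 (prior 1/4): chest 1 holds the prize so is unavailable; the guide chooses uniformly among the 2 others, probability 1/2; weight (1/4)·(1/2) = 1/8.
If it is in chest 2 (prior 1/4): the guide opened chest 2, so this case is ruled out; weight (1/4)·0 = 0.
If it is in chest 3 (prior 1/4): chest 1 is available but not opened; chest 2 gets probability (1 − 3/4)/2 = 1/8; weight (1/4)·(1/8) = 1/32.
If it is in chest 4 (prior 1/4): chest 1 is available but not opened, probability 1/4; weight (1/4)·(1/4) = 1/16.
The weights sum to 7/32.
So P(the ruby in chest 1 | the guide opened chest 2) = (1/8) / (7/32) = 4/7.

4/7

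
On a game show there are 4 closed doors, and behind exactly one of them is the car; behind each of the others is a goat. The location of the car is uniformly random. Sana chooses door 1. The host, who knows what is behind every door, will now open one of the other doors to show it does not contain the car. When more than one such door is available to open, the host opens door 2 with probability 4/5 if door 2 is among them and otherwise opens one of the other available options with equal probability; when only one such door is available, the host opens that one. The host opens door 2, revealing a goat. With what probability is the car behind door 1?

Apply Bayes' rule, conditioning on where the car actually is.
If it is behind any of doors 1, 3, and 4 (prior 1/4 each): door 2 is available, opened with probability 4/5; weight (1/4)·(4/5) = 1/5 each.
If it is behind door 2 (prior 1/4): the host opened door 2, so this case is ruled out; weight (1/4)·0 = 0.
The weights sum to 3/5.
So P(the car behind door 1 | the host opened door 2) = (1/5) / (3/5) = 1/3.

1/3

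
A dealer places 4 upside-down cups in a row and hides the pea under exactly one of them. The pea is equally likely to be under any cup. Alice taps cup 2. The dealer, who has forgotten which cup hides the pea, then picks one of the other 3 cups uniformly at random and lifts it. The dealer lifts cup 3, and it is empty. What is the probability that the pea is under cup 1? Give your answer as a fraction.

1/3

Consider each possible location of the pea in turn.
If it is under any of cups 1, 2, and 4 (prior 1/4 each): the dealer picks cup 3 with probability 1/3 regardless, and it is not the prize; weight (1/4)·(1/3) = 1/12 each.
If it is under cup 3 (prior 1/4): the dealer opened cup 3, so this case is ruled out; weight (1/4)·0 = 0.
The weights sum to 1/4.
So P(the pea under cup 1 | the dealer opened cup 3) = (1/12) / (1/4) = 1/3.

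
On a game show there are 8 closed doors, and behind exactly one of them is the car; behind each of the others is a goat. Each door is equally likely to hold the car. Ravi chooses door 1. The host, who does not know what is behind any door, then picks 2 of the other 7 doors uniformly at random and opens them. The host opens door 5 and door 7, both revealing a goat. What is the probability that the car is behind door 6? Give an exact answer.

1/6

Consider each possible location of the car in turn.
If it is behind any of doors 1, 2, 3, 4, 6, and 8 (prior 1/8 each): the host picks exactly this set with probability 1/21 regardless, and none is the prize; weight (1/8)·(1/21) = 1/168 each.
If it is behind either of doors 5 and 7 (prior 1/8 each): that door was opened and seen not to hold the prize — ruled out; weight (1/8)·0 = 0 each.
The weights sum to 1/28.
So P(the car behind door 6 | the host opened door 5 and door 7) = (1/168) / (1/28) = 1/6.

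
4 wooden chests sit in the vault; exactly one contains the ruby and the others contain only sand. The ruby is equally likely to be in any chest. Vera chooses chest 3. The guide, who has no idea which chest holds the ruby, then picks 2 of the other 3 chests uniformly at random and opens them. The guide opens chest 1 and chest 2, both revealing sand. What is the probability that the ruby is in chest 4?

Because the guide chose which chests to open without knowing where the ruby is, the choice is independent of the prize location. Learning that none of the 2 opened chests holds the ruby simply rules out those 2 locations and leaves the remaining 2 chests still equally likely by symmetry.
So P(the ruby in chest 4) = 1/2.

1/2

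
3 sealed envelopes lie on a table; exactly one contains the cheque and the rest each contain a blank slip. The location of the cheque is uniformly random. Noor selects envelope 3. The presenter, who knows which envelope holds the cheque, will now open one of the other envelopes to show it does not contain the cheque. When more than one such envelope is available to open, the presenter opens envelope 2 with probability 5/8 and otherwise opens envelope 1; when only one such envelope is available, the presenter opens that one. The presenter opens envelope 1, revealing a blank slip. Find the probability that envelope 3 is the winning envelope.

3/11

Consider each possible location of the cheque in turn.
If it is in envelope 1 (prior 1/3): the presenter opened envelope 1, so this case is ruled out; weight (1/3)·0 = 0.
If it is in envelope 2 (prior 1/3): only envelope 1 is available, probability 1; weight (1/3)·1 = 1/3.
If it is in envelope 3 (prior 1/3): envelope 2 is available but not opened, probability 3/8; weight (1/3)·(3/8) = 1/8.
The weights sum to 11/24.
So P(the cheque in envelope 3 | the presenter opened envelope 1) = (1/8) / (11/24) = 3/11.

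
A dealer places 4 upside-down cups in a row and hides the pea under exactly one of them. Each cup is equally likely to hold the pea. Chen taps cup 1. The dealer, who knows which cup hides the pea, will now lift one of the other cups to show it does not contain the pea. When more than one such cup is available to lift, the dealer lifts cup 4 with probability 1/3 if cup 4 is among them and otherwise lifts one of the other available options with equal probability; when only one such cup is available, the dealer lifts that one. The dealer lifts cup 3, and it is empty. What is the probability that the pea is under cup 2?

Condition on the true location of the pea.
If it is under cup 1 (prior 1/4): cup 4 is available but not opened; cup 3 gets probability (1 − 1/3)/2 = 1/3; weight (1/4)·(1/3) = 1/12.
If it is under cup 2 (prior 1/4): cup 4 is available but not opened, probability 2/3; weight (1/4)·(2/3) = 1/6.
If it is under cup 3 (prior 1/4): the dealer opened cup 3, so this case is ruled out; weight (1/4)·0 = 0.
If it is under cup 4 (prior 1/4): cup 4 holds the prize so is unavailable; the dealer chooses uniformly among the 2 others, probability 1/2; weight (1/4)·(1/2) = 1/8.
The weights sum to 3/8.
So P(the pea under cup 2 | the dealer opened cup 3) = (1/6) / (3/8) = 4/9.

4/9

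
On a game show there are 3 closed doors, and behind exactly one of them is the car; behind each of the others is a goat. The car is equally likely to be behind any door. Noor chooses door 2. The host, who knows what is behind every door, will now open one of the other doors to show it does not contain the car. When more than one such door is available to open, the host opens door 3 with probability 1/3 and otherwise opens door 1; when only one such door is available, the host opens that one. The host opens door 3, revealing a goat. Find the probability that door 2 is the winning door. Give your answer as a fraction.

1/4

Condition on the true location of the car.
If it is behind door 1 (prior 1/3): only door 3 is available, probability 1; weight (1/3)·1 = 1/3.
If it is behind door 2 (prior 1/3): door 3 is available, opened with probability 1/3; weight (1/3)·(1/3) = 1/9.
If it is behind door 3 (prior 1/3): the host opened door 3, so this case is ruled out; weight (1/3)·0 = 0.
The weights sum to 4/9.
So P(the car behind door 2 | the host opened door 3) = (1/9) / (4/9) = 1/4.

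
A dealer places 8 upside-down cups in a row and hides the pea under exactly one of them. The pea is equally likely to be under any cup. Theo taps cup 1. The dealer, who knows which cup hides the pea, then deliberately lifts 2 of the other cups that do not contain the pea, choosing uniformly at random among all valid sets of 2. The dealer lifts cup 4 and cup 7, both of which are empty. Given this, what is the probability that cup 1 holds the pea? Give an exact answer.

Apply Bayes' rule, conditioning on where the pea actually is.
If it is under cup 1 (prior 1/8): the dealer has 21 equally likely choices, so probability 1/21; weight (1/8)·(1/21) = 1/168.
If it is under any of cups 2, 3, 5, 6, and 8 (prior 1/8 each): the dealer has 15 equally likely choices, so probability 1/15; weight (1/8)·(1/15) = 1/120 each.
If it is under either of cups 4 and 7 (prior 1/8 each): that cup was opened and seen not to hold the prize — ruled out; weight (1/8)·0 = 0 each.
The weights sum to 1/21.
So P(the pea under cup 1 | the dealer opened cup 4 and cup 7) = (1/168) / (1/21) = 1/8.

1/8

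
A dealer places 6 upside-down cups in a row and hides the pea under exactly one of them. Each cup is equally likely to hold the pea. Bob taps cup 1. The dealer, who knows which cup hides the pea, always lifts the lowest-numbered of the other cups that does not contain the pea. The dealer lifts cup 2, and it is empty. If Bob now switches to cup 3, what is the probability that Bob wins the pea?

1/5

Condition on the true location of the pea.
If it is under any of cups 1, 3, 4, 5, and 6 (prior 1/6 each): cup 2 is the lowest-numbered option available, probability 1; weight (1/6)·1 = 1/6 each.
If it is under cup 2 (prior 1/6): the dealer opened cup 2, so this case is ruled out; weight (1/6)·0 = 0.
The weights sum to 5/6.
So P(the pea under cup 3 | the dealer opened cup 2) = (1/6) / (5/6) = 1/5.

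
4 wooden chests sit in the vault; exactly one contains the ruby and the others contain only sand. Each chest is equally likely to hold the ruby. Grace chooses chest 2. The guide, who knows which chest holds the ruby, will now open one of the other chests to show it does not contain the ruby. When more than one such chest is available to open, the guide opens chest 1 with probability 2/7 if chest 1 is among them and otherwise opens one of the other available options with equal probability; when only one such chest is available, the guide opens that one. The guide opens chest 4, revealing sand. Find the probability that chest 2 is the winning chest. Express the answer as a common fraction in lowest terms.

Consider each possible location of the ruby in turn.
If it is in chest 1 (prior 1/4): chest 1 holds the prize so is unavailable; the guide chooses uniformly among the 2 others, probability 1/2; weight (1/4)·(1/2) = 1/8.
If it is in chest 2 (prior 1/4): chest 1 is available but not opened; chest 4 gets probability (1 − 2/7)/2 = 5/14; weight (1/4)·(5/14) = 5/56.
If it is in chest 3 (prior 1/4): chest 1 is available but not opened, probability 5/7; weight (1/4)·(5/7) = 5/28.
If it is in chest 4 (prior 1/4): the guide opened chest 4, so this case is ruled out; weight (1/4)·0 = 0.
The weights sum to 11/28.
So P(the ruby in chest 2 | the guide opened chest 4) = (5/56) / (11/28) = 5/22.

5/22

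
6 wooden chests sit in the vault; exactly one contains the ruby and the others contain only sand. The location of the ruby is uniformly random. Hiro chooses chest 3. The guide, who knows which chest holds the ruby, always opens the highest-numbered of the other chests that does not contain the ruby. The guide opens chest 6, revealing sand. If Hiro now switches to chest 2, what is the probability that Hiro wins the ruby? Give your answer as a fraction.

Apply Bayes' rule, conditioning on where the ruby actually is.
If it is in any of chests 1, 2, 3, 4, and 5 (prior 1/6 each): chest 6 is the highest-numbered option available, probability 1; weight (1/6)·1 = 1/6 each.
If it is in chest 6 (prior 1/6): the guide opened chest 6, so this case is ruled out; weight (1/6)·0 = 0.
The weights sum to 5/6.
So P(the ruby in chest 2 | the guide opened chest 6) = (1/6) / (5/6) = 1/5.

1/5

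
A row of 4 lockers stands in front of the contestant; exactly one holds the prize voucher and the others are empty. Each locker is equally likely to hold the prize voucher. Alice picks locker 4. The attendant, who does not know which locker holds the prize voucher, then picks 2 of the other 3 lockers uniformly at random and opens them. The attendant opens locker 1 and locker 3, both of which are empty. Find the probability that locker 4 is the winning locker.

1/2

Because the attendant chose which lockers to open without knowing where the prize voucher is, the choice is independent of the prize location. Learning that none of the 2 opened lockers holds the prize voucher simply rules out those 2 locations and leaves the remaining 2 lockers still equally likely by symmetry.
So P(the prize voucher in locker 4) = 1/2.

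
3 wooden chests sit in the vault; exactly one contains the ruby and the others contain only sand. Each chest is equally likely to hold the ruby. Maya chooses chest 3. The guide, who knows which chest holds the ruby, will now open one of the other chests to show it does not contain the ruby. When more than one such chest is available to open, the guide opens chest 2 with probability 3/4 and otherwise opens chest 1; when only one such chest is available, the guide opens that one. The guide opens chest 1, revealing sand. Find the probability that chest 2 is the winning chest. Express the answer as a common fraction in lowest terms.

4/5

Apply Bayes' rule, conditioning on where the ruby actually is.
If it is in chest 1 (prior 1/3): the guide opened chest 1, so this case is ruled out; weight (1/3)·0 = 0.
If it is in chest 2 (prior 1/3): only chest 1 is available, probability 1; weight (1/3)·1 = 1/3.
If it is in chest 3 (prior 1/3): chest 2 is available but not opened, probability 1/4; weight (1/3)·(1/4) = 1/12.
The weights sum to 5/12.
So P(the ruby in chest 2 | the guide opened chest 1) = (1/3) / (5/12) = 4/5.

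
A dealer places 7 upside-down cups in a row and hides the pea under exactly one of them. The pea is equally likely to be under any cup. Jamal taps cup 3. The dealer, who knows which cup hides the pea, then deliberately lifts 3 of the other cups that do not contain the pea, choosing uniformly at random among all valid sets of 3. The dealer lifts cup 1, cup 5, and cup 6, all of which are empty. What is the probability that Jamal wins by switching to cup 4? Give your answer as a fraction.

Condition on the true location of the pea.
If it is under any of cups 1, 5, and 6 (prior 1/7 each): that cup was opened and seen not to hold the prize — ruled out; weight (1/7)·0 = 0 each.
If it is under any of cups 2, 4, and 7 (prior 1/7 each): the dealer has 10 equally likely choices, so probability 1/10; weight (1/7)·(1/10) = 1/70 each.
If it is under cup 3 (prior 1/7): the dealer has 20 equally likely choices, so probability 1/20; weight (1/7)·(1/20) = 1/140.
The weights sum to 1/20.
So P(the pea under cup 4 | the dealer opened cup 1, cup 5, and cup 6) = (1/70) / (1/20) = 2/7.

2/7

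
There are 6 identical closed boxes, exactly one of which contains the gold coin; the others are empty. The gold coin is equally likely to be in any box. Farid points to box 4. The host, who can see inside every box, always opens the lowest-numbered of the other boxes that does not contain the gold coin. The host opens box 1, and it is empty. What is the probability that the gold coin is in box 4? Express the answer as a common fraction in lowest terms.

Condition on the true location of the gold coin.
If it is in box 1 (prior 1/6): the host opened box 1, so this case is ruled out; weight (1/6)·0 = 0.
If it is in any of boxes 2, 3, 4, 5, and 6 (prior 1/6 each): box 1 is the lowest-numbered option available, probability 1; weight (1/6)·1 = 1/6 each.
The weights sum to 5/6.
So P(the gold coin in box 4 | the host opened box 1) = (1/6) / (5/6) = 1/5.

1/5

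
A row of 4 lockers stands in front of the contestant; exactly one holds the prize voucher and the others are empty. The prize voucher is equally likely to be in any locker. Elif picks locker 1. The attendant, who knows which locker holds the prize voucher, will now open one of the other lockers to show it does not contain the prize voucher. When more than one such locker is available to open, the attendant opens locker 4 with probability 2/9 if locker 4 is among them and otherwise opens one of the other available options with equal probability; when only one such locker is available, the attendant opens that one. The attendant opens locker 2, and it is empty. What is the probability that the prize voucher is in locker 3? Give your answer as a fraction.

7/15

Condition on the true location of the prize voucher.
If it is in locker 1 (prior 1/4): locker 4 is available but not opened; locker 2 gets probability (1 − 2/9)/2 = 7/18; weight (1/4)·(7/18) = 7/72.
If it is in locker 2 (prior 1/4): the attendant opened locker 2, so this case is ruled out; weight (1/4)·0 = 0.
If it is in locker 3 (prior 1/4): locker 4 is available but not opened, probability 7/9; weight (1/4)·(7/9) = 7/36.
If it is in locker 4 (prior 1/4): locker 4 holds the prize so is unavailable; the attendant chooses uniformly among the 2 others, probability 1/2; weight (1/4)·(1/2) = 1/8.
The weights sum to 5/12.
So P(the prize voucher in locker 3 | the attendant opened locker 2) = (7/36) / (5/12) = 7/15.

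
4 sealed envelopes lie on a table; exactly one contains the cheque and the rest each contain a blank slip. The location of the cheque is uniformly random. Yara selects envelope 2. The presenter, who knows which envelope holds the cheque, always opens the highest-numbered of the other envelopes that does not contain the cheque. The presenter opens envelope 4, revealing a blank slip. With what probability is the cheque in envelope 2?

Condition on the true location of the cheque.
If it is in any of envelopes 1, 2, and 3 (prior 1/4 each): envelope 4 is the highest-numbered option available, probability 1; weight (1/4)·1 = 1/4 each.
If it is in envelope 4 (prior 1/4): the presenter opened envelope 4, so this case is ruled out; weight (1/4)·0 = 0.
The weights sum to 3/4.
So P(the cheque in envelope 2 | the presenter opened envelope 4) = (1/4) / (3/4) = 1/3.

1/3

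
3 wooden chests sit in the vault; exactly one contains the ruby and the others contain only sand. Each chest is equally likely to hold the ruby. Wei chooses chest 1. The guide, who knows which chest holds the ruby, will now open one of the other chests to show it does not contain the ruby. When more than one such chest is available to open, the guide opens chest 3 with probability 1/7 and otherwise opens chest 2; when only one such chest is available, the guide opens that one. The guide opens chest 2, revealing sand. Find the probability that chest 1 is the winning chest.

6/13

Apply Bayes' rule, conditioning on where the ruby actually is.
If it is in chest 1 (prior 1/3): chest 3 is available but not opened, probability 6/7; weight (1/3)·(6/7) = 2/7.
If it is in chest 2 (prior 1/3): the guide opened chest 2, so this case is ruled out; weight (1/3)·0 = 0.
If it is in chest 3 (prior 1/3): only chest 2 is available, probability 1; weight (1/3)·1 = 1/3.
The weights sum to 13/21.
So P(the ruby in chest 1 | the guide opened chest 2) = (2/7) / (13/21) = 6/13.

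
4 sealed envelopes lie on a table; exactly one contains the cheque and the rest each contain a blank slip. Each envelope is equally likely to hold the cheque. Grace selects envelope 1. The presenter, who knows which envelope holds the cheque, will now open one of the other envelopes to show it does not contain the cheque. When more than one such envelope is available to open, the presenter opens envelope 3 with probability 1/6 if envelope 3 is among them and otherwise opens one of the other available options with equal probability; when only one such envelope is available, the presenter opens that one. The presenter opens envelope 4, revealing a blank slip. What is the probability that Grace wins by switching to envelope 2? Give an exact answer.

Condition on the true location of the cheque.
If it is in envelope 1 (prior 1/4): envelope 3 is available but not opened; envelope 4 gets probability (1 − 1/6)/2 = 5/12; weight (1/4)·(5/12) = 5/48.
If it is in envelope 2 (prior 1/4): envelope 3 is available but not opened, probability 5/6; weight (1/4)·(5/6) = 5/24.
If it is in envelope 3 (prior 1/4): envelope 3 holds the prize so is unavailable; the presenter chooses uniformly among the 2 others, probability 1/2; weight (1/4)·(1/2) = 1/8.
If it is in envelope 4 (prior 1/4): the presenter opened envelope 4, so this case is ruled out; weight (1/4)·0 = 0.
The weights sum to 7/16.
So P(the cheque in envelope 2 | the presenter opened envelope 4) = (5/24) / (7/16) = 10/21.

10/21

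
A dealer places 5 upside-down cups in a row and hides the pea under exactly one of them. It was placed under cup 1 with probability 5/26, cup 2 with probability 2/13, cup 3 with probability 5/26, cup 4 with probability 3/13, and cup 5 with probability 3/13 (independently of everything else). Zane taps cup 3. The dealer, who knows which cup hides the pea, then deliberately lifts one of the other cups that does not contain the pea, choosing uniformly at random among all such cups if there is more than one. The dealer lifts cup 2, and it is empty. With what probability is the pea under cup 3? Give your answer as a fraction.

Condition on the true location of the pea.
If it is under cup 1 (prior 5/26): the dealer has 3 equally likely choices, so probability 1/3; weight (5/26)·(1/3) = 5/78.
If it is under cup 2 (prior 2/13): the dealer opened cup 2, so this case is ruled out; weight (2/13)·0 = 0.
If it is under cup 3 (prior 5/26): the dealer has 4 equally likely choices, so probability 1/4; weight (5/26)·(1/4) = 5/104.
If it is under either of cups 4 and 5 (prior 3/13 each): the dealer has 3 equally likely choices, so probability 1/3; weight (3/13)·(1/3) = 1/13 each.
The weights sum to 83/312.
So P(the pea under cup 3 | the dealer opened cup 2) = (5/104) / (83/312) = 15/83.

15/83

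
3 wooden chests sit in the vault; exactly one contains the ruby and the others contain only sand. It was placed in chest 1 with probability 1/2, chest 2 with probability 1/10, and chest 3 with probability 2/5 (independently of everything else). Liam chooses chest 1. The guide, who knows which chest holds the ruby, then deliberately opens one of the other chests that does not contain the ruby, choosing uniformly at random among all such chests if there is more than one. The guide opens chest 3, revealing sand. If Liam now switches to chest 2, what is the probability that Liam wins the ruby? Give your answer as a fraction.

2/7

Condition on the true location of the ruby.
If it is in chest 1 (prior 1/2): the guide has 2 equally likely choices, so probability 1/2; weight (1/2)·(1/2) = 1/4.
If it is in chest 2 (prior 1/10): the guide has no choice, probability 1; weight (1/10)·1 = 1/10.
If it is in chest 3 (prior 2/5): the guide opened chest 3, so this case is ruled out; weight (2/5)·0 = 0.
The weights sum to 7/20.
So P(the ruby in chest 2 | the guide opened chest 3) = (1/10) / (7/20) = 2/7.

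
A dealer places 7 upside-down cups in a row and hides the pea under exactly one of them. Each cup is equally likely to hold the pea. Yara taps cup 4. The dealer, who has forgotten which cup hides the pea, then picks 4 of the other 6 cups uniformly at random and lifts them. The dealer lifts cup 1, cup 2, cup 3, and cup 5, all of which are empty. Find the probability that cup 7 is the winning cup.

1/3

Apply Bayes' rule, conditioning on where the pea actually is.
If it is under any of cups 1, 2, 3, and 5 (prior 1/7 each): that cup was opened and seen not to hold the prize — ruled out; weight (1/7)·0 = 0 each.
If it is under any of cups 4, 6, and 7 (prior 1/7 each): the dealer picks exactly this set with probability 1/15 regardless, and none is the prize; weight (1/7)·(1/15) = 1/105 each.
The weights sum to 1/35.
So P(the pea under cup 7 | the dealer opened cup 1, cup 2, cup 3, and cup 5) = (1/105) / (1/35) = 1/3.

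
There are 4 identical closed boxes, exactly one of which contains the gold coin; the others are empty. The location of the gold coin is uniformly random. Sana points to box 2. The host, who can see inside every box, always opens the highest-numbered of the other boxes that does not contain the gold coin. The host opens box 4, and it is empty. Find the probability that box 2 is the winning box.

Condition on the true location of the gold coin.
If it is in any of boxes 1, 2, and 3 (prior 1/4 each): box 4 is the highest-numbered option available, probability 1; weight (1/4)·1 = 1/4 each.
If it is in box 4 (prior 1/4): the host opened box 4, so this case is ruled out; weight (1/4)·0 = 0.
The weights sum to 3/4.
So P(the gold coin in box 2 | the host opened box 4) = (1/4) / (3/4) = 1/3.

1/3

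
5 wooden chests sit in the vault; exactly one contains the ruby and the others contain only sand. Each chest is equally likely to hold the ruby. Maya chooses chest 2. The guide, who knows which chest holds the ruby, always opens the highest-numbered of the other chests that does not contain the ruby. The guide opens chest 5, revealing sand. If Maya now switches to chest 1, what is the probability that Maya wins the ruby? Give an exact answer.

1/4

Apply Bayes' rule, conditioning on where the ruby actually is.
If it is in any of chests 1, 2, 3, and 4 (prior 1/5 each): chest 5 is the highest-numbered option available, probability 1; weight (1/5)·1 = 1/5 each.
If it is in chest 5 (prior 1/5): the guide opened chest 5, so this case is ruled out; weight (1/5)·0 = 0.
The weights sum to 4/5.
So P(the ruby in chest 1 | the guide opened chest 5) = (1/5) / (4/5) = 1/4.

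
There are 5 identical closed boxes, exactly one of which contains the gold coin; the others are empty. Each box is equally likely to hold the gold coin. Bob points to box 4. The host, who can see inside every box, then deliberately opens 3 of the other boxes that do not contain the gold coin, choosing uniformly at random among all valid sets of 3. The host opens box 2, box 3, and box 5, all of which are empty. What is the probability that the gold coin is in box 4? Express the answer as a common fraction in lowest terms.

1/5

Consider each possible location of the gold coin in turn.
If it is in box 1 (prior 1/5): the host has no choice, probability 1; weight (1/5)·1 = 1/5.
If it is in any of boxes 2, 3, and 5 (prior 1/5 each): that box was opened and seen not to hold the prize — ruled out; weight (1/5)·0 = 0 each.
If it is in box 4 (prior 1/5): the host has 4 equally likely choices, so probability 1/4; weight (1/5)·(1/4) = 1/20.
The weights sum to 1/4.
So P(the gold coin in box 4 | the host opened box 2, box 3, and box 5) = (1/20) / (1/4) = 1/5.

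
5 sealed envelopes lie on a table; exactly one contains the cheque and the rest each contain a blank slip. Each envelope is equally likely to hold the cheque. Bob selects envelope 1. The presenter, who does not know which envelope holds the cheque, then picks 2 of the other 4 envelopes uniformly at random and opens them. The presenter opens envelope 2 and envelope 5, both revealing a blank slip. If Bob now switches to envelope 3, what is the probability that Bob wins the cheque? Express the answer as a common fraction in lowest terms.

1/3

Condition on the true location of the cheque.
If it is in any of envelopes 1, 3, and 4 (prior 1/5 each): the presenter picks exactly this set with probability 1/6 regardless, and none is the prize; weight (1/5)·(1/6) = 1/30 each.
If it is in either of envelopes 2 and 5 (prior 1/5 each): that envelope was opened and seen not to hold the prize — ruled out; weight (1/5)·0 = 0 each.
The weights sum to 1/10.
So P(the cheque in envelope 3 | the presenter opened envelope 2 and envelope 5) = (1/30) / (1/10) = 1/3.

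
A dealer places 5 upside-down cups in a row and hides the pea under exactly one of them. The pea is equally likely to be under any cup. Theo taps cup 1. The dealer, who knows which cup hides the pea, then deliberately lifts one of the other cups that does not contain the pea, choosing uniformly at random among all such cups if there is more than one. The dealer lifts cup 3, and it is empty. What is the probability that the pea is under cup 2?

4/15

Consider each possible location of the pea in turn.
If it is under cup 1 (prior 1/5): the dealer has 4 equally likely choices, so probability 1/4; weight (1/5)·(1/4) = 1/20.
If it is under any of cups 2, 4, and 5 (prior 1/5 each): the dealer has 3 equally likely choices, so probability 1/3; weight (1/5)·(1/3) = 1/15 each.
If it is under cup 3 (prior 1/5): the dealer opened cup 3, so this case is ruled out; weight (1/5)·0 = 0.
The weights sum to 1/4.
So P(the pea under cup 2 | the dealer opened cup 3) = (1/15) / (1/4) = 4/15.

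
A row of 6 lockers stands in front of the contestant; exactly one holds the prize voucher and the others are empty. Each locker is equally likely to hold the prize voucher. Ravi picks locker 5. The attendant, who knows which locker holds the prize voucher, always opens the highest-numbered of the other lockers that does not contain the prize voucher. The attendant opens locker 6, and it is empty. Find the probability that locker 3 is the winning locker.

1/5

Consider each possible location of the prize voucher in turn.
If it is in any of lockers 1, 2, 3, 4, and 5 (prior 1/6 each): locker 6 is the highest-numbered option available, probability 1; weight (1/6)·1 = 1/6 each.
If it is in locker 6 (prior 1/6): the attendant opened locker 6, so this case is ruled out; weight (1/6)·0 = 0.
The weights sum to 5/6.
So P(the prize voucher in locker 3 | the attendant opened locker 6) = (1/6) / (5/6) = 1/5.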